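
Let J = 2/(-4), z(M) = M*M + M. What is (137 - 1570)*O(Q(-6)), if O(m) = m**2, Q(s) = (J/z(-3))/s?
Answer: -1433/5184 ≈ -0.27643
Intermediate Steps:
z(M) = M + M**2 (z(M) = M**2 + M = M + M**2)
J = -1/2 (J = 2*(-1/4) = -1/2 ≈ -0.50000)
Q(s) = -1/(12*s) (Q(s) = (-(-1/(3*(1 - 3)))/2)/s = (-1/(2*((-3*(-2)))))/s = (-1/2/6)/s = (-1/2*1/6)/s = -1/(12*s))
(137 - 1570)*O(Q(-6)) = (137 - 1570)*(-1/12/(-6))**2 = -1433*(-1/12*(-1/6))**2 = -1433*(1/72)**2 = -1433*1/5184 = -1433/5184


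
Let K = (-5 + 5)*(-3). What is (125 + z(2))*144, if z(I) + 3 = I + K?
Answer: 17856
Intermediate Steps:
K = 0 (K = 0*(-3) = 0)
z(I) = -3 + I (z(I) = -3 + (I + 0) = -3 + I)
(125 + z(2))*144 = (125 + (-3 + 2))*144 = (125 - 1)*144 = 124*144 = 17856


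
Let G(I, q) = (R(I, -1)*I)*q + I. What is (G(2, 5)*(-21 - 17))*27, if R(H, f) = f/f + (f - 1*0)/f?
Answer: -22572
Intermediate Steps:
R(H, f) = 2 (R(H, f) = 1 + (f + 0)/f = 1 + f/f = 1 + 1 = 2)
G(I, q) = I + 2*I*q (G(I, q) = (2*I)*q + I = 2*I*q + I = I + 2*I*q)
(G(2, 5)*(-21 - 17))*27 = ((2*(1 + 2*5))*(-21 - 17))*27 = ((2*(1 + 10))*(-38))*27 = ((2*11)*(-38))*27 = (22*(-38))*27 = -836*27 = -22572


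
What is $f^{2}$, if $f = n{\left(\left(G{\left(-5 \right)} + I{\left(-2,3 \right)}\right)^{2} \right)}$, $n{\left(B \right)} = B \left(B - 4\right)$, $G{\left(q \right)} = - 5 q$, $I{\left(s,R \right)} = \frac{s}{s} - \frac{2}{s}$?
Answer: $279338675625$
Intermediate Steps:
$I{\left(s,R \right)} = 1 - \frac{2}{s}$
$n{\left(B \right)} = B \left(-4 + B\right)$
$f = 528525$ ($f = \left(\left(-5\right) \left(-5\right) + \frac{-2 - 2}{-2}\right)^{2} \left(-4 + \left(\left(-5\right) \left(-5\right) + \frac{-2 - 2}{-2}\right)^{2}\right) = \left(25 - -2\right)^{2} \left(-4 + \left(25 - -2\right)^{2}\right) = \left(25 + 2\right)^{2} \left(-4 + \left(25 + 2\right)^{2}\right) = 27^{2} \left(-4 + 27^{2}\right) = 729 \left(-4 + 729\right) = 729 \cdot 725 = 528525$)
$f^{2} = 528525^{2} = 279338675625$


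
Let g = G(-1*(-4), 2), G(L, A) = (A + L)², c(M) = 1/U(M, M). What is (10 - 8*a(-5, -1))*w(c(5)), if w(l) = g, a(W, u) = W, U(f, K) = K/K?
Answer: 1800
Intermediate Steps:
U(f, K) = 1
c(M) = 1 (c(M) = 1/1 = 1)
g = 36 (g = (2 - 1*(-4))² = (2 + 4)² = 6² = 36)
w(l) = 36
(10 - 8*a(-5, -1))*w(c(5)) = (10 - 8*(-5))*36 = (10 + 40)*36 = 50*36 = 1800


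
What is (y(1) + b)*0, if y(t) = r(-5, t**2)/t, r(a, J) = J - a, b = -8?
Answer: 0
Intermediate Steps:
y(t) = (5 + t**2)/t (y(t) = (t**2 - 1*(-5))/t = (t**2 + 5)/t = (5 + t**2)/t)
(y(1) + b)*0 = ((1 + 5/1) - 8)*0 = ((1 + 5*1) - 8)*0 = ((1 + 5) - 8)*0 = (6 - 8)*0 = -2*0 = 0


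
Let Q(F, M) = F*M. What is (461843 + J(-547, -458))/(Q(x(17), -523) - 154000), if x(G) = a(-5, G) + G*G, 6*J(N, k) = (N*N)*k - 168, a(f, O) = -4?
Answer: 67133416/909165 ≈ 73.841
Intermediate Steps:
J(N, k) = -28 + k*N**2/6 (J(N, k) = ((N*N)*k - 168)/6 = (N**2*k - 168)/6 = (k*N**2 - 168)/6 = (-168 + k*N**2)/6 = -28 + k*N**2/6)
x(G) = -4 + G**2 (x(G) = -4 + G*G = -4 + G**2)
(461843 + J(-547, -458))/(Q(x(17), -523) - 154000) = (461843 + (-28 + (1/6)*(-458)*(-547)**2))/((-4 + 17**2)*(-523) - 154000) = (461843 + (-28 + (1/6)*(-458)*299209))/((-4 + 289)*(-523) - 154000) = (461843 + (-28 - 68518861/3))/(285*(-523) - 154000) = (461843 - 68518945/3)/(-149055 - 154000) = -67133416/3/(-303055) = -67133416/3*(-1/303055) = 67133416/909165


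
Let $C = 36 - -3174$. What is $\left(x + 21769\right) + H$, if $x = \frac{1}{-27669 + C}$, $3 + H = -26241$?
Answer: $- \frac{109454026}{24459} \approx -4475.0$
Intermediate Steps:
$C = 3210$ ($C = 36 + 3174 = 3210$)
$H = -26244$ ($H = -3 - 26241 = -26244$)
$x = - \frac{1}{24459}$ ($x = \frac{1}{-27669 + 3210} = \frac{1}{-24459} = - \frac{1}{24459} \approx -4.0885 \cdot 10^{-5}$)
$\left(x + 21769\right) + H = \left(- \frac{1}{24459} + 21769\right) - 26244 = \frac{532447970}{24459} - 26244 = - \frac{109454026}{24459}$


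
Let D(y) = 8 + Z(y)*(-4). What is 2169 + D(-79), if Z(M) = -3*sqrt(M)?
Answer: 2177 + 12*I*sqrt(79) ≈ 2177.0 + 106.66*I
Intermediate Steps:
D(y) = 8 + 12*sqrt(y) (D(y) = 8 - 3*sqrt(y)*(-4) = 8 + 12*sqrt(y))
2169 + D(-79) = 2169 + (8 + 12*sqrt(-79)) = 2169 + (8 + 12*(I*sqrt(79))) = 2169 + (8 + 12*I*sqrt(79)) = 2177 + 12*I*sqrt(79)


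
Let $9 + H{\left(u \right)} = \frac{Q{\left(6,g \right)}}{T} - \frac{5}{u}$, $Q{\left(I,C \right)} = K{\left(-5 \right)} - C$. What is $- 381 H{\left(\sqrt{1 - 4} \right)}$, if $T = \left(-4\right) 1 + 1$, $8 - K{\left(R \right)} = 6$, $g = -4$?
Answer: $4191 - 635 i \sqrt{3} \approx 4191.0 - 1099.9 i$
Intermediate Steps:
$K{\left(R \right)} = 2$ ($K{\left(R \right)} = 8 - 6 = 2$)
$Q{\left(I,C \right)} = 2 - C$
$T = -3$ ($T = -4 + 1 = -3$)
$H{\left(u \right)} = -11 - \frac{5}{u}$ ($H{\left(u \right)} = -9 + \left(\frac{2 - -4}{-3} - \frac{5}{u}\right) = -9 + \left(\left(2 + 4\right) \left(- \frac{1}{3}\right) - \frac{5}{u}\right) = -9 + \left(6 \left(- \frac{1}{3}\right) - \frac{5}{u}\right) = -9 - \left(2 + \frac{5}{u}\right) = -11 - \frac{5}{u}$)
$- 381 H{\left(\sqrt{1 - 4} \right)} = - 381 \left(-11 - \frac{5}{\sqrt{1 - 4}}\right) = - 381 \left(-11 - \frac{5}{\sqrt{-3}}\right) = - 381 \left(-11 - \frac{5}{i \sqrt{3}}\right) = - 381 \left(-11 - 5 \left(- \frac{i \sqrt{3}}{3}\right)\right) = - 381 \left(-11 + \frac{5 i \sqrt{3}}{3}\right) = 4191 - 635 i \sqrt{3}$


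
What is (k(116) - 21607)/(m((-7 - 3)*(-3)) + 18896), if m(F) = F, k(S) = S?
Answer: -21491/18926 ≈ -1.1355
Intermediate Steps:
(k(116) - 21607)/(m((-7 - 3)*(-3)) + 18896) = (116 - 21607)/((-7 - 3)*(-3) + 18896) = -21491/(-10*(-3) + 18896) = -21491/(30 + 18896) = -21491/18926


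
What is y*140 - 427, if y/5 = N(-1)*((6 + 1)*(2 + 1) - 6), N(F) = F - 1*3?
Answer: -42427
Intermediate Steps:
N(F) = -3 + F (N(F) = F - 3 = -3 + F)
y = -300 (y = 5*((-3 - 1)*((6 + 1)*(2 + 1) - 6)) = 5*(-4*(7*3 - 6)) = 5*(-4*(21 - 6)) = 5*(-4*15) = 5*(-60) = -300)
y*140 - 427 = -300*140 - 427 = -42000 - 427 = -42427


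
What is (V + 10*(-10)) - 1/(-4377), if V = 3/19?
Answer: -8303150/83163 ≈ -99.842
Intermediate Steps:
V = 3/19 (V = 3*(1/19) = 3/19 ≈ 0.15789)
(V + 10*(-10)) - 1/(-4377) = (3/19 + 10*(-10)) - 1/(-4377) = (3/19 - 100) - 1*(-1/4377) = -1897/19 + 1/4377 = -8303150/83163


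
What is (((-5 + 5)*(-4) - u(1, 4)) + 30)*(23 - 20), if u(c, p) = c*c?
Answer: 87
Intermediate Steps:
u(c, p) = c²
(((-5 + 5)*(-4) - u(1, 4)) + 30)*(23 - 20) = (((-5 + 5)*(-4) - 1*1²) + 30)*(23 - 20) = ((0*(-4) - 1*1) + 30)*3 = ((0 - 1) + 30)*3 = (-1 + 30)*3 = 29*3 = 87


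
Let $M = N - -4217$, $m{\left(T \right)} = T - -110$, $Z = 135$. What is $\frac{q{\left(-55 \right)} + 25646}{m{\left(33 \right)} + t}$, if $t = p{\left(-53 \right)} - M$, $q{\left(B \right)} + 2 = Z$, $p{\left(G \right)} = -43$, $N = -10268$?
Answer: $\frac{25779}{6151} \approx 4.191$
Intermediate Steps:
$q{\left(B \right)} = 133$ ($q{\left(B \right)} = -2 + 135 = 133$)
$m{\left(T \right)} = 110 + T$ ($m{\left(T \right)} = T + 110 = 110 + T$)
$M = -6051$ ($M = -10268 - -4217 = -10268 + 4217 = -6051$)
$t = 6008$ ($t = -43 - -6051 = -43 + 6051 = 6008$)
$\frac{q{\left(-55 \right)} + 25646}{m{\left(33 \right)} + t} = \frac{133 + 25646}{\left(110 + 33\right) + 6008} = \frac{25779}{143 + 6008} = \frac{25779}{6151}$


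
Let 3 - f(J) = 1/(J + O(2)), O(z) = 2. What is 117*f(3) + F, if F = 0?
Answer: 1638/5 ≈ 327.60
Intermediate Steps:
f(J) = 3 - 1/(2 + J) (f(J) = 3 - 1/(J + 2) = 3 - 1/(2 + J))
117*f(3) + F = 117*((5 + 3*3)/(2 + 3)) + 0 = 117*((5 + 9)/5) + 0 = 117*((1/5)*14) + 0 = 117*(14/5) + 0 = 1638/5 + 0 = 1638/5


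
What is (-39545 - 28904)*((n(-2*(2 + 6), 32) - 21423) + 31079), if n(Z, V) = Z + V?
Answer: -662038728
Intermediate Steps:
n(Z, V) = V + Z
(-39545 - 28904)*((n(-2*(2 + 6), 32) - 21423) + 31079) = (-39545 - 28904)*(((32 - 2*(2 + 6)) - 21423) + 31079) = -68449*(((32 - 2*8) - 21423) + 31079) = -68449*(((32 - 16) - 21423) + 31079) = -68449*((16 - 21423) + 31079) = -68449*(-21407 + 31079) = -68449*9672 = -662038728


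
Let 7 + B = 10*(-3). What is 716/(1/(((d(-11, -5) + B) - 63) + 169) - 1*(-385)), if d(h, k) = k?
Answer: 45824/24641 ≈ 1.8597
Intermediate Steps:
B = -37 (B = -7 + 10*(-3) = -7 - 30 = -37)
716/(1/(((d(-11, -5) + B) - 63) + 169) - 1*(-385)) = 716/(1/(((-5 - 37) - 63) + 169) - 1*(-385)) = 716/(1/((-42 - 63) + 169) + 385) = 716/(1/(-105 + 169) + 385) = 716/(1/64 + 385) = 716/(24641/64) = 716*(64/24641) = 45824/24641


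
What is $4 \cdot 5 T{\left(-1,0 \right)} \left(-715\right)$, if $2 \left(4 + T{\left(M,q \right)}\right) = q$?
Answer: $57200$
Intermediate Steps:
$T{\left(M,q \right)} = -4 + \frac{q}{2}$
$4 \cdot 5 T{\left(-1,0 \right)} \left(-715\right) = 4 \cdot 5 \left(-4 + \frac{1}{2} \cdot 0\right) \left(-715\right) = 20 \left(-4 + 0\right) \left(-715\right) = 20 \left(-4\right) \left(-715\right) = \left(-80\right) \left(-715\right) = 57200$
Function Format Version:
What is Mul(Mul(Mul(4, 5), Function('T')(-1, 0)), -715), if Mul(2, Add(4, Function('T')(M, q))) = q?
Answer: 57200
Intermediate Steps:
Function('T')(M, q) = Add(-4, Mul(Rational(1, 2), q))
Mul(Mul(Mul(4, 5), Function('T')(-1, 0)), -715) = Mul(Mul(Mul(4, 5), Add(-4, Mul(Rational(1, 2), 0))), -715) = Mul(Mul(20, Add(-4, 0)), -715) = Mul(Mul(20, -4), -715) = Mul(-80, -715) = 57200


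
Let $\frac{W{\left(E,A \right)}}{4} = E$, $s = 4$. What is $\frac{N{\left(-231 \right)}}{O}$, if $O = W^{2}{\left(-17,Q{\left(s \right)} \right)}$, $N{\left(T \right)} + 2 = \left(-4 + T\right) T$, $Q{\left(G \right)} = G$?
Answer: $\frac{54283}{4624} \approx 11.739$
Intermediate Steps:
$W{\left(E,A \right)} = 4 E$
$N{\left(T \right)} = -2 + T \left(-4 + T\right)$ ($N{\left(T \right)} = -2 + \left(-4 + T\right) T = -2 + T \left(-4 + T\right)$)
$O = 4624$ ($O = \left(4 \left(-17\right)\right)^{2} = \left(-68\right)^{2} = 4624$)
$\frac{N{\left(-231 \right)}}{O} = \frac{-2 + \left(-231\right)^{2} - -924}{4624} = \left(-2 + 53361 + 924\right) \frac{1}{4624} = 54283 \cdot \frac{1}{4624} = \frac{54283}{4624}$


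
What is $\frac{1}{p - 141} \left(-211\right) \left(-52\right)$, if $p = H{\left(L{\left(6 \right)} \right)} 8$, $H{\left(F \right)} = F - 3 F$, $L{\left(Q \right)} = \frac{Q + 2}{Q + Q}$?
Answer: $- \frac{2532}{35} \approx -72.343$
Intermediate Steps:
$L{\left(Q \right)} = \frac{2 + Q}{2 Q}$
$H{\left(F \right)} = - 2 F$
$p = - \frac{32}{3}$ ($p = - 2 \frac{2 + 6}{2 \cdot 6} \cdot 8 = - 2 \cdot \frac{1}{2} \cdot \frac{1}{6} \cdot 8 \cdot 8 = \left(-2\right) \frac{2}{3} \cdot 8 = \left(- \frac{4}{3}\right) 8 = - \frac{32}{3} \approx -10.667$)
$\frac{1}{p - 141} \left(-211\right) \left(-52\right) = \frac{1}{- \frac{32}{3} - 141} \left(-211\right) \left(-52\right) = \frac{1}{- \frac{455}{3}} \left(-211\right) \left(-52\right) = \left(- \frac{3}{455}\right) \left(-211\right) \left(-52\right) = \frac{633}{455} \left(-52\right) = - \frac{2532}{35}$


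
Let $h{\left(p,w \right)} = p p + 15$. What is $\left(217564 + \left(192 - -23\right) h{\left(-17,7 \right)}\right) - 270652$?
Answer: $12272$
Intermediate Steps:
$h{\left(p,w \right)} = 15 + p^{2}$ ($h{\left(p,w \right)} = p^{2} + 15 = 15 + p^{2}$)
$\left(217564 + \left(192 - -23\right) h{\left(-17,7 \right)}\right) - 270652 = \left(217564 + \left(192 - -23\right) \left(15 + \left(-17\right)^{2}\right)\right) - 270652 = \left(217564 + \left(192 + \left(24 - 1\right)\right) \left(15 + 289\right)\right) - 270652 = \left(217564 + \left(192 + 23\right) 304\right) - 270652 = \left(217564 + 215 \cdot 304\right) - 270652 = \left(217564 + 65360\right) - 270652 = 282924 - 270652 = 12272$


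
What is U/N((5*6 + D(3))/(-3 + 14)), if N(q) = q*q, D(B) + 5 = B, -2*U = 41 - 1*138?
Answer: 11737/1568 ≈ 7.4853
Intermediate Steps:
U = 97/2 (U = -(41 - 1*138)/2 = -(41 - 138)/2 = -1/2*(-97) = 97/2 ≈ 48.500)
D(B) = -5 + B
N(q) = q**2
U/N((5*6 + D(3))/(-3 + 14)) = 97/(2*(((5*6 + (-5 + 3))/(-3 + 14))**2)) = 97/(2*(((30 - 2)/11)**2)) = 97/(2*((28*(1/11))**2)) = 97/(2*((28/11)**2)) = 97/(2*(784/121)) = (97/2)*(121/784) = 11737/1568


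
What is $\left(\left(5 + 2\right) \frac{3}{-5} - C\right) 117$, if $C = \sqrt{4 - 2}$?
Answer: $- \frac{2457}{5} - 117 \sqrt{2} \approx -656.86$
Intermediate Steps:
$C = \sqrt{2} \approx 1.4142$
$\left(\left(5 + 2\right) \frac{3}{-5} - C\right) 117 = \left(\left(5 + 2\right) \frac{3}{-5} - \sqrt{2}\right) 117 = \left(7 \cdot 3 \left(- \frac{1}{5}\right) - \sqrt{2}\right) 117 = \left(7 \left(- \frac{3}{5}\right) - \sqrt{2}\right) 117 = \left(- \frac{21}{5} - \sqrt{2}\right) 117 = - \frac{2457}{5} - 117 \sqrt{2}$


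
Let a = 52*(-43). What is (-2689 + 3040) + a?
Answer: -1885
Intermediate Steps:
a = -2236
(-2689 + 3040) + a = (-2689 + 3040) - 2236 = 351 - 2236 = -1885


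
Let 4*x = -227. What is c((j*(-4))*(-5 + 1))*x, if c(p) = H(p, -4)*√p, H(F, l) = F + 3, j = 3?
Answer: -11577*√3 ≈ -20052.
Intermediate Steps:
x = -227/4 (x = (¼)*(-227) = -227/4 ≈ -56.750)
H(F, l) = 3 + F
c(p) = √p*(3 + p) (c(p) = (3 + p)*√p = √p*(3 + p))
c((j*(-4))*(-5 + 1))*x = (√((3*(-4))*(-5 + 1))*(3 + (3*(-4))*(-5 + 1)))*(-227/4) = (√(-12*(-4))*(3 - 12*(-4)))*(-227/4) = (√48*(3 + 48))*(-227/4) = ((4*√3)*51)*(-227/4) = (204*√3)*(-227/4) = -11577*√3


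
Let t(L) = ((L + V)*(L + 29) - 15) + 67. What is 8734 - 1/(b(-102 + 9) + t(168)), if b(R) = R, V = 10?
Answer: 305908349/35025 ≈ 8734.0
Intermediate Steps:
t(L) = 52 + (10 + L)*(29 + L) (t(L) = ((L + 10)*(L + 29) - 15) + 67 = ((10 + L)*(29 + L) - 15) + 67 = (-15 + (10 + L)*(29 + L)) + 67 = 52 + (10 + L)*(29 + L))
8734 - 1/(b(-102 + 9) + t(168)) = 8734 - 1/((-102 + 9) + (342 + 168² + 39*168)) = 8734 - 1/(-93 + (342 + 28224 + 6552)) = 8734 - 1/(-93 + 35118) = 8734 - 1/35025 = 305908349/35025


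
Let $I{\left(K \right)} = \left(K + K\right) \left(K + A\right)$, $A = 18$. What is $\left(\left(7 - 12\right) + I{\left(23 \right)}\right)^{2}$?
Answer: $3538161$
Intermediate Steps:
$I{\left(K \right)} = 2 K \left(18 + K\right)$ ($I{\left(K \right)} = \left(K + K\right) \left(K + 18\right) = 2 K \left(18 + K\right)$)
$\left(\left(7 - 12\right) + I{\left(23 \right)}\right)^{2} = \left(\left(7 - 12\right) + 2 \cdot 23 \left(18 + 23\right)\right)^{2} = \left(\left(7 - 12\right) + 2 \cdot 23 \cdot 41\right)^{2} = \left(-5 + 1886\right)^{2} = 1881^{2} = 3538161$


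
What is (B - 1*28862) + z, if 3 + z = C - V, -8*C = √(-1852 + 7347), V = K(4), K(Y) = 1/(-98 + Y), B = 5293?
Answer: -2215767/94 - √5495/8 ≈ -23581.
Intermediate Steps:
V = -1/94 (V = 1/(-98 + 4) = 1/(-94) = -1/94 ≈ -0.010638)
C = -√5495/8 (C = -√(-1852 + 7347)/8 = -√5495/8 ≈ -9.2660)
z = -281/94 - √5495/8 (z = -3 + (-√5495/8 - 1*(-1/94)) = -3 + (-√5495/8 + 1/94) = -3 + (1/94 - √5495/8) = -281/94 - √5495/8 ≈ -12.255)
(B - 1*28862) + z = (5293 - 1*28862) + (-281/94 - √5495/8) = (5293 - 28862) + (-281/94 - √5495/8) = -23569 + (-281/94 - √5495/8) = -2215767/94 - √5495/8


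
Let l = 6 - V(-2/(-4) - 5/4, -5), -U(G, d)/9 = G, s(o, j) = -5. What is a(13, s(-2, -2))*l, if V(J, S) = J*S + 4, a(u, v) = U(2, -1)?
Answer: 63/2 ≈ 31.500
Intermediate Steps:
U(G, d) = -9*G
a(u, v) = -18 (a(u, v) = -9*2 = -18)
V(J, S) = 4 + J*S
l = -7/4 (l = 6 - (4 + (-2/(-4) - 5/4)*(-5)) = 6 - (4 + (-2*(-1/4) - 5*1/4)*(-5)) = 6 - (4 + (1/2 - 5/4)*(-5)) = 6 - (4 - 3/4*(-5)) = 6 - (4 + 15/4) = 6 - 1*31/4 = 6 - 31/4 = -7/4 ≈ -1.7500)
a(13, s(-2, -2))*l = -18*(-7/4) = 63/2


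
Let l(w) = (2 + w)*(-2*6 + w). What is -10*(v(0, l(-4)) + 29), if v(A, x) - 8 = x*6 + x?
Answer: -2610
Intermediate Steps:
l(w) = (-12 + w)*(2 + w) (l(w) = (2 + w)*(-12 + w) = (-12 + w)*(2 + w))
v(A, x) = 8 + 7*x (v(A, x) = 8 + (x*6 + x) = 8 + (6*x + x) = 8 + 7*x)
-10*(v(0, l(-4)) + 29) = -10*((8 + 7*(-24 + (-4)² - 10*(-4))) + 29) = -10*((8 + 7*(-24 + 16 + 40)) + 29) = -10*((8 + 7*32) + 29) = -10*((8 + 224) + 29) = -10*(232 + 29) = -10*261 = -2610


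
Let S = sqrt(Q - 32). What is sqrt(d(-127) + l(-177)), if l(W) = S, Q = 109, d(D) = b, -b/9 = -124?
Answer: sqrt(1116 + sqrt(77)) ≈ 33.538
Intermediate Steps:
b = 1116 (b = -9*(-124) = 1116)
d(D) = 1116
S = sqrt(77) (S = sqrt(109 - 32) = sqrt(77) ≈ 8.7750)
l(W) = sqrt(77)
sqrt(d(-127) + l(-177)) = sqrt(1116 + sqrt(77))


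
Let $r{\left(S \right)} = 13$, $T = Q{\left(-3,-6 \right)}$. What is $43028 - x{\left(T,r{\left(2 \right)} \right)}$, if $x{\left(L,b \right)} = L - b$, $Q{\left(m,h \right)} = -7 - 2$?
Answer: $43050$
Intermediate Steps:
$Q{\left(m,h \right)} = -9$
$T = -9$
$43028 - x{\left(T,r{\left(2 \right)} \right)} = 43028 - \left(-9 - 13\right) = 43028 - -22 = 43028 + 22 = 43050$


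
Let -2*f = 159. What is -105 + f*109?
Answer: -17541/2 ≈ -8770.5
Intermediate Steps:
f = -159/2 (f = -½*159 = -159/2 ≈ -79.500)
-105 + f*109 = -105 - 159/2*109 = -105 - 17331/2 = -17541/2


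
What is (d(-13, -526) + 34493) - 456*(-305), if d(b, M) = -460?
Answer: 173113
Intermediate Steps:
(d(-13, -526) + 34493) - 456*(-305) = (-460 + 34493) - 456*(-305) = 34033 + 139080 = 173113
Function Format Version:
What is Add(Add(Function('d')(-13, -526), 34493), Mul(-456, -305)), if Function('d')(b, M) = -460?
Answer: 173113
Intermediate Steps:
Add(Add(Function('d')(-13, -526), 34493), Mul(-456, -305)) = Add(Add(-460, 34493), Mul(-456, -305)) = Add(34033, 139080) = 173113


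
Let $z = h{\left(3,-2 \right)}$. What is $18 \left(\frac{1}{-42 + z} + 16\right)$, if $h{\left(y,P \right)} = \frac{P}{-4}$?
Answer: $\frac{23868}{83} \approx 287.57$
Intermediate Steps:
$h{\left(y,P \right)} = - \frac{P}{4}$ ($h{\left(y,P \right)} = P \left(- \frac{1}{4}\right) = - \frac{P}{4}$)
$z = \frac{1}{2}$ ($z = \left(- \frac{1}{4}\right) \left(-2\right) = \frac{1}{2} \approx 0.5$)
$18 \left(\frac{1}{-42 + z} + 16\right) = 18 \left(\frac{1}{-42 + \frac{1}{2}} + 16\right) = 18 \left(\frac{1}{- \frac{83}{2}} + 16\right) = 18 \left(- \frac{2}{83} + 16\right) = 18 \cdot \frac{1326}{83} = \frac{23868}{83}$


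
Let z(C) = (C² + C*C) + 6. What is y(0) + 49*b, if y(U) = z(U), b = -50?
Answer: -2444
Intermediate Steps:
z(C) = 6 + 2*C² (z(C) = (C² + C²) + 6 = 2*C² + 6 = 6 + 2*C²)
y(U) = 6 + 2*U²
y(0) + 49*b = (6 + 2*0²) + 49*(-50) = (6 + 2*0) - 2450 = (6 + 0) - 2450 = 6 - 2450 = -2444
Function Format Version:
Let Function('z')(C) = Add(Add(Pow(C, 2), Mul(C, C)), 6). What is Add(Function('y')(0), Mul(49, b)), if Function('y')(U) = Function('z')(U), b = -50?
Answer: -2444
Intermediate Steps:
Function('z')(C) = Add(6, Mul(2, Pow(C, 2))) (Function('z')(C) = Add(Add(Pow(C, 2), Pow(C, 2)), 6) = Add(Mul(2, Pow(C, 2)), 6) = Add(6, Mul(2, Pow(C, 2))))
Function('y')(U) = Add(6, Mul(2, Pow(U, 2)))
Add(Function('y')(0), Mul(49, b)) = Add(Add(6, Mul(2, Pow(0, 2))), Mul(49, -50)) = Add(Add(6, Mul(2, 0)), -2450) = Add(Add(6, 0), -2450) = Add(6, -2450) = -2444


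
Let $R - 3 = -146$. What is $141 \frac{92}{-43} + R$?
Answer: $- \frac{19121}{43} \approx -444.67$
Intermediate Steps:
$R = -143$ ($R = 3 - 146 = -143$)
$141 \frac{92}{-43} + R = 141 \frac{92}{-43} - 143 = 141 \cdot 92 \left(- \frac{1}{43}\right) - 143 = 141 \left(- \frac{92}{43}\right) - 143 = - \frac{12972}{43} - 143 = - \frac{19121}{43}$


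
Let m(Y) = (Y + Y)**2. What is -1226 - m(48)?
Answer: -10442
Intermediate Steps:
m(Y) = 4*Y**2 (m(Y) = (2*Y)**2 = 4*Y**2)
-1226 - m(48) = -1226 - 4*48**2 = -1226 - 4*2304 = -1226 - 1*9216 = -1226 - 9216 = -10442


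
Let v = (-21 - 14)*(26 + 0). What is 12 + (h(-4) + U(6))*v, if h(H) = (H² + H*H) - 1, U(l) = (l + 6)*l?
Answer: -93718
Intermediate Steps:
U(l) = l*(6 + l) (U(l) = (6 + l)*l = l*(6 + l))
h(H) = -1 + 2*H² (h(H) = (H² + H²) - 1 = 2*H² - 1 = -1 + 2*H²)
v = -910 (v = -35*26 = -910)
12 + (h(-4) + U(6))*v = 12 + ((-1 + 2*(-4)²) + 6*(6 + 6))*(-910) = 12 + ((-1 + 2*16) + 6*12)*(-910) = 12 + ((-1 + 32) + 72)*(-910) = 12 + (31 + 72)*(-910) = 12 + 103*(-910) = 12 - 93730 = -93718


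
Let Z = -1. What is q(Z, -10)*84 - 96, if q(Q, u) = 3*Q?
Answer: -348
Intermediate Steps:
q(Z, -10)*84 - 96 = (3*(-1))*84 - 96 = -3*84 - 96 = -252 - 96 = -348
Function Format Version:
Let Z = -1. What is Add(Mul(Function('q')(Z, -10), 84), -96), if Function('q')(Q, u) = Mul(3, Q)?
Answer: -348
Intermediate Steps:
Add(Mul(Function('q')(Z, -10), 84), -96) = Add(Mul(Mul(3, -1), 84), -96) = Add(Mul(-3, 84), -96) = Add(-252, -96) = -348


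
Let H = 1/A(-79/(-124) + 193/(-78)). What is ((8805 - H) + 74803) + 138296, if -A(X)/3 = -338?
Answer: 225010655/1014 ≈ 2.2190e+5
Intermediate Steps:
A(X) = 1014 (A(X) = -3*(-338) = 1014)
H = 1/1014 ≈ 0.00098619
((8805 - H) + 74803) + 138296 = ((8805 - 1*1/1014) + 74803) + 138296 = ((8805 - 1/1014) + 74803) + 138296 = (8928269/1014 + 74803) + 138296 = 84778511/1014 + 138296 = 225010655/1014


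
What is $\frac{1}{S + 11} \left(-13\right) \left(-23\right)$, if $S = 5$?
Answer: $\frac{299}{16} \approx 18.688$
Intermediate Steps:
$\frac{1}{S + 11} \left(-13\right) \left(-23\right) = \frac{1}{5 + 11} \left(-13\right) \left(-23\right) = \frac{1}{16} \left(-13\right) \left(-23\right) = \left(- \frac{13}{16}\right) \left(-23\right) = \frac{299}{16}$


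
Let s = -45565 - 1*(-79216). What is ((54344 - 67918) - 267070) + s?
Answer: -246993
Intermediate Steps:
s = 33651 (s = -45565 + 79216 = 33651)
((54344 - 67918) - 267070) + s = ((54344 - 67918) - 267070) + 33651 = (-13574 - 267070) + 33651 = -280644 + 33651 = -246993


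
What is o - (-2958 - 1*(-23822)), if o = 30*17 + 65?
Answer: -20289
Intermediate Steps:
o = 575 (o = 510 + 65 = 575)
o - (-2958 - 1*(-23822)) = 575 - (-2958 - 1*(-23822)) = 575 - (-2958 + 23822) = 575 - 1*20864 = 575 - 20864 = -20289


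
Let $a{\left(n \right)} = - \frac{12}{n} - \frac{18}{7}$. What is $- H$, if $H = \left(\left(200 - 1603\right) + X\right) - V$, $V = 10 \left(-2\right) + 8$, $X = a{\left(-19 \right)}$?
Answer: $\frac{185261}{133} \approx 1392.9$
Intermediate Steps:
$a{\left(n \right)} = - \frac{18}{7} - \frac{12}{n}$ ($a{\left(n \right)} = - \frac{12}{n} - \frac{18}{7} = - \frac{18}{7} - \frac{12}{n}$)
$X = - \frac{258}{133}$ ($X = - \frac{18}{7} - \frac{12}{-19} = - \frac{18}{7} - - \frac{12}{19} = - \frac{18}{7} + \frac{12}{19} = - \frac{258}{133} \approx -1.9398$)
$V = -12$ ($V = -20 + 8 = -12$)
$H = - \frac{185261}{133}$ ($H = \left(\left(200 - 1603\right) - \frac{258}{133}\right) - -12 = \left(-1403 - \frac{258}{133}\right) + 12 = - \frac{186857}{133} + 12 = - \frac{185261}{133} \approx -1392.9$)
$- H = \left(-1\right) \left(- \frac{185261}{133}\right) = \frac{185261}{133}$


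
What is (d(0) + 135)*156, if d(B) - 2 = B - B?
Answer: 21372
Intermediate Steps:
d(B) = 2 (d(B) = 2 + (B - B) = 2 + 0 = 2)
(d(0) + 135)*156 = (2 + 135)*156 = 137*156 = 21372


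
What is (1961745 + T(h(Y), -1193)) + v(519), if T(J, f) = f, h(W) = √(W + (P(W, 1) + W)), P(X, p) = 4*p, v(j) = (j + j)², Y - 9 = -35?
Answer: 3037996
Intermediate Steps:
Y = -26 (Y = 9 - 35 = -26)
v(j) = 4*j² (v(j) = (2*j)² = 4*j²)
h(W) = √(4 + 2*W) (h(W) = √(W + (4*1 + W)) = √(W + (4 + W)) = √(4 + 2*W))
(1961745 + T(h(Y), -1193)) + v(519) = (1961745 - 1193) + 4*519² = 1960552 + 4*269361 = 1960552 + 1077444 = 3037996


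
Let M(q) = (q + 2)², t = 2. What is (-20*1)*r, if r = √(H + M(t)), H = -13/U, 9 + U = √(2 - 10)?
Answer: -20*√((157 - 32*I*√2)/(9 - 2*I*√2)) ≈ -83.228 - 0.9928*I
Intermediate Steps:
U = -9 + 2*I*√2 (U = -9 + √(2 - 10) = -9 + √(-8) = -9 + 2*I*√2 ≈ -9.0 + 2.8284*I)
M(q) = (2 + q)²
H = -13/(-9 + 2*I*√2) ≈ 1.3146 + 0.41314*I
r = √(1541/89 + 26*I*√2/89) (r = √((117/89 + 26*I*√2/89) + (2 + 2)²) = √((117/89 + 26*I*√2/89) + 4²) = √((117/89 + 26*I*√2/89) + 16) = √(1541/89 + 26*I*√2/89) ≈ 4.1614 + 0.04964*I)
(-20*1)*r = (-20*1)*√((157 - 32*I*√2)/(9 - 2*I*√2)) = -20*√((157 - 32*I*√2)/(9 - 2*I*√2))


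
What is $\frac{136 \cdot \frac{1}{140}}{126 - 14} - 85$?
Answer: $- \frac{166583}{1960} \approx -84.991$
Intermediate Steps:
$\frac{136 \cdot \frac{1}{140}}{126 - 14} - 85 = \frac{136 \cdot \frac{1}{140}}{112} - 85 = \frac{1}{112} \cdot \frac{34}{35} - 85 = \frac{17}{1960} - 85 = - \frac{166583}{1960}$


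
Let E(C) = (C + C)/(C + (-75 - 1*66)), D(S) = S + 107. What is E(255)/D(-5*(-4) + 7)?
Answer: 85/2546 ≈ 0.033386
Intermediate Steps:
D(S) = 107 + S
E(C) = 2*C/(-141 + C) (E(C) = (2*C)/(C + (-75 - 66)) = (2*C)/(C - 141) = (2*C)/(-141 + C) = 2*C/(-141 + C))
E(255)/D(-5*(-4) + 7) = (2*255/(-141 + 255))/(107 + (-5*(-4) + 7)) = (2*255/114)/(107 + (20 + 7)) = (2*255*(1/114))/(107 + 27) = (85/19)/134 = (85/19)*(1/134) = 85/2546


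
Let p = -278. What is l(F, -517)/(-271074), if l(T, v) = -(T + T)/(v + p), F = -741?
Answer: 247/35917305 ≈ 6.8769e-6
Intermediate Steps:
l(T, v) = -2*T/(-278 + v) (l(T, v) = -(T + T)/(v - 278) = -2*T/(-278 + v))
l(F, -517)/(-271074) = -2*(-741)/(-278 - 517)/(-271074) = -2*(-741)/(-795)*(-1/271074) = -2*(-741)*(-1/795)*(-1/271074) = -494/265*(-1/271074) = 247/35917305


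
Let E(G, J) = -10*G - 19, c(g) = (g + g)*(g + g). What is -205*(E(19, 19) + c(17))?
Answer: -194135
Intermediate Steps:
c(g) = 4*g² (c(g) = (2*g)*(2*g) = 4*g²)
E(G, J) = -19 - 10*G
-205*(E(19, 19) + c(17)) = -205*((-19 - 10*19) + 4*17²) = -205*((-19 - 190) + 4*289) = -205*(-209 + 1156) = -205*947 = -194135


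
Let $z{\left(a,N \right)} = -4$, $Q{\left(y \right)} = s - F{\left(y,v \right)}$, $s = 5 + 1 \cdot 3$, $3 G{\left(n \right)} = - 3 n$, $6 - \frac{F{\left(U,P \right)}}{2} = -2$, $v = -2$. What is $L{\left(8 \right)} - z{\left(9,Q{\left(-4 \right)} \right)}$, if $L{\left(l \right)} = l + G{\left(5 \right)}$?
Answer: $7$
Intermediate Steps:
$F{\left(U,P \right)} = 16$ ($F{\left(U,P \right)} = 12 - -4 = 12 + 4 = 16$)
$G{\left(n \right)} = - n$ ($G{\left(n \right)} = \frac{\left(-3\right) n}{3} = - n$)
$s = 8$ ($s = 5 + 3 = 8$)
$Q{\left(y \right)} = -8$ ($Q{\left(y \right)} = 8 - 16 = -8$)
$L{\left(l \right)} = -5 + l$ ($L{\left(l \right)} = l - 5 = -5 + l$)
$L{\left(8 \right)} - z{\left(9,Q{\left(-4 \right)} \right)} = \left(-5 + 8\right) - -4 = 3 + 4 = 7$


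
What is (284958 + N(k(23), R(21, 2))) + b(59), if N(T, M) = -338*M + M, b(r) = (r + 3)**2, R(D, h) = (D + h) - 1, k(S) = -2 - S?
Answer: 281388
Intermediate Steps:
R(D, h) = -1 + D + h
b(r) = (3 + r)**2
N(T, M) = -337*M
(284958 + N(k(23), R(21, 2))) + b(59) = (284958 - 337*(-1 + 21 + 2)) + (3 + 59)**2 = (284958 - 337*22) + 62**2 = (284958 - 7414) + 3844 = 277544 + 3844 = 281388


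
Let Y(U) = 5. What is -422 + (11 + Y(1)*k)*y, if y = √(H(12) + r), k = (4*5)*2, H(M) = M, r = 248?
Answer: -422 + 422*√65 ≈ 2980.3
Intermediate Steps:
k = 40 (k = 20*2 = 40)
y = 2*√65 (y = √(12 + 248) = √260 = 2*√65 ≈ 16.125)
-422 + (11 + Y(1)*k)*y = -422 + (11 + 5*40)*(2*√65) = -422 + (11 + 200)*(2*√65) = -422 + 211*(2*√65) = -422 + 422*√65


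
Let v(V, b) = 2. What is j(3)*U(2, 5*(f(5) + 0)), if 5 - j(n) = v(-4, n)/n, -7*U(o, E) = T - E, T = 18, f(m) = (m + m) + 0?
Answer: 416/21 ≈ 19.810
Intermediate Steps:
f(m) = 2*m (f(m) = 2*m + 0 = 2*m)
U(o, E) = -18/7 + E/7 (U(o, E) = -(18 - E)/7 = -18/7 + E/7)
j(n) = 5 - 2/n
j(3)*U(2, 5*(f(5) + 0)) = (5 - 2/3)*(-18/7 + (5*(2*5 + 0))/7) = (5 - 2*⅓)*(-18/7 + (5*(10 + 0))/7) = (5 - ⅔)*(-18/7 + (5*10)/7) = 13*(-18/7 + (⅐)*50)/3 = 13*(-18/7 + 50/7)/3 = (13/3)*(32/7) = 416/21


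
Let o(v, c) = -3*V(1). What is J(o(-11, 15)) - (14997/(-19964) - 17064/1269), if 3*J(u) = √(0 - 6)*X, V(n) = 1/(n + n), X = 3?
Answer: 13322107/938308 + I*√6 ≈ 14.198 + 2.4495*I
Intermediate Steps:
V(n) = 1/(2*n)
o(v, c) = -3/2 (o(v, c) = -3/(2*1) = -3/2)
J(u) = I*√6 (J(u) = (√(0 - 6)*3)/3 = (√(-6)*3)/3 = ((I*√6)*3)/3 = (3*I*√6)/3 = I*√6)
J(o(-11, 15)) - (14997/(-19964) - 17064/1269) = I*√6 - (14997/(-19964) - 17064/1269) = I*√6 - (14997*(-1/19964) - 17064*1/1269) = I*√6 - (-14997/19964 - 632/47) = I*√6 - 1*(-13322107/938308) = I*√6 + 13322107/938308 = 13322107/938308 + I*√6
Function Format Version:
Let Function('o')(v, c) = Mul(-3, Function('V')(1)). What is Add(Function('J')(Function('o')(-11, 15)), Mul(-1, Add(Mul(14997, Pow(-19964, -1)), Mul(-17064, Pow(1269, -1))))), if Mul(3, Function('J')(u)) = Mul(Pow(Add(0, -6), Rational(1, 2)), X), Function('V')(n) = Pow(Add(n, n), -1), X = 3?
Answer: Add(Rational(13322107, 938308), Mul(I, Pow(6, Rational(1, 2)))) ≈ Add(14.198, Mul(2.4495, I))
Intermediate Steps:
Function('V')(n) = Mul(Rational(1, 2), Pow(n, -1)) (Function('V')(n) = Pow(Mul(2, n), -1) = Mul(Rational(1, 2), Pow(n, -1)))
Function('o')(v, c) = Rational(-3, 2) (Function('o')(v, c) = Mul(-3, Mul(Rational(1, 2), Pow(1, -1))) = Mul(-3, Mul(Rational(1, 2), 1)) = Mul(-3, Rational(1, 2)) = Rational(-3, 2))
Function('J')(u) = Mul(I, Pow(6, Rational(1, 2))) (Function('J')(u) = Mul(Rational(1, 3), Mul(Pow(Add(0, -6), Rational(1, 2)), 3)) = Mul(Rational(1, 3), Mul(Pow(-6, Rational(1, 2)), 3)) = Mul(Rational(1, 3), Mul(Mul(I, Pow(6, Rational(1, 2))), 3)) = Mul(Rational(1, 3), Mul(3, I, Pow(6, Rational(1, 2)))) = Mul(I, Pow(6, Rational(1, 2))))
Add(Function('J')(Function('o')(-11, 15)), Mul(-1, Add(Mul(14997, Pow(-19964, -1)), Mul(-17064, Pow(1269, -1))))) = Add(Mul(I, Pow(6, Rational(1, 2))), Mul(-1, Add(Mul(14997, Pow(-19964, -1)), Mul(-17064, Pow(1269, -1))))) = Add(Mul(I, Pow(6, Rational(1, 2))), Mul(-1, Add(Mul(14997, Rational(-1, 19964)), Mul(-17064, Rational(1, 1269))))) = Add(Mul(I, Pow(6, Rational(1, 2))), Mul(-1, Add(Rational(-14997, 19964), Rational(-632, 47)))) = Add(Mul(I, Pow(6, Rational(1, 2))), Mul(-1, Rational(-13322107, 938308))) = Add(Mul(I, Pow(6, Rational(1, 2))), Rational(13322107, 938308)) = Add(Rational(13322107, 938308), Mul(I, Pow(6, Rational(1, 2))))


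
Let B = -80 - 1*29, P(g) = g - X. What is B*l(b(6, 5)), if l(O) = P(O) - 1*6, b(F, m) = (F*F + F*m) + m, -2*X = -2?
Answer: -6976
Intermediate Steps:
X = 1 (X = -1/2*(-2) = 1)
b(F, m) = m + F**2 + F*m (b(F, m) = (F**2 + F*m) + m = m + F**2 + F*m)
P(g) = -1 + g (P(g) = g - 1*1 = g - 1 = -1 + g)
l(O) = -7 + O (l(O) = (-1 + O) - 1*6 = (-1 + O) - 6 = -7 + O)
B = -109 (B = -80 - 29 = -109)
B*l(b(6, 5)) = -109*(-7 + (5 + 6**2 + 6*5)) = -109*(-7 + (5 + 36 + 30)) = -109*(-7 + 71) = -109*64 = -6976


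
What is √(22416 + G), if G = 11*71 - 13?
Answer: 12*√161 ≈ 152.26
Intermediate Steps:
G = 768 (G = 781 - 13 = 768)
√(22416 + G) = √(22416 + 768) = √23184 = 12*√161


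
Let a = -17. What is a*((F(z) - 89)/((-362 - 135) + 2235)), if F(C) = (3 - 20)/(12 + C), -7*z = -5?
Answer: 68340/77341 ≈ 0.88362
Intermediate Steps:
z = 5/7 (z = -1/7*(-5) = 5/7 ≈ 0.71429)
F(C) = -17/(12 + C)
a*((F(z) - 89)/((-362 - 135) + 2235)) = -17*(-17/(12 + 5/7) - 89)/((-362 - 135) + 2235) = -17*(-17/89/7 - 89)/(-497 + 2235) = -17*(-17*7/89 - 89)/1738 = -17*(-119/89 - 89)/1738 = -(-136680)/(89*1738) = -17*(-4020/77341) = 68340/77341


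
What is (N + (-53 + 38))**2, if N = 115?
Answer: 10000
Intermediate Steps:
(N + (-53 + 38))**2 = (115 + (-53 + 38))**2 = (115 - 15)**2 = 100**2 = 10000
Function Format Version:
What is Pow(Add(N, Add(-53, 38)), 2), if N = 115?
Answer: 10000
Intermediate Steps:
Pow(Add(N, Add(-53, 38)), 2) = Pow(Add(115, Add(-53, 38)), 2) = Pow(Add(115, -15), 2) = Pow(100, 2) = 10000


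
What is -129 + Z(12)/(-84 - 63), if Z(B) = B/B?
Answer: -18964/147 ≈ -129.01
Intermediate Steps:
Z(B) = 1
-129 + Z(12)/(-84 - 63) = -129 + 1/(-84 - 63) = -129 + 1/(-147) = -129 + 1*(-1/147) = -129 - 1/147 = -18964/147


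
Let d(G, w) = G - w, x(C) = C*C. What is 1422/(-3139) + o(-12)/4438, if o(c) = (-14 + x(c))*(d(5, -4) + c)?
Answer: -3767523/6965441 ≈ -0.54089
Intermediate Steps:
x(C) = C²
o(c) = (-14 + c²)*(9 + c) (o(c) = (-14 + c²)*((5 - 1*(-4)) + c) = (-14 + c²)*((5 + 4) + c) = (-14 + c²)*(9 + c))
1422/(-3139) + o(-12)/4438 = 1422/(-3139) + (-126 + (-12)³ - 14*(-12) + 9*(-12)²)/4438 = 1422*(-1/3139) + (-126 - 1728 + 168 + 9*144)*(1/4438) = -1422/3139 + (-126 - 1728 + 168 + 1296)*(1/4438) = -1422/3139 - 390*1/4438 = -1422/3139 - 195/2219 = -3767523/6965441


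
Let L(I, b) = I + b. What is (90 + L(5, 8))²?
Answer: 10609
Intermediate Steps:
(90 + L(5, 8))² = (90 + (5 + 8))² = (90 + 13)² = 103² = 10609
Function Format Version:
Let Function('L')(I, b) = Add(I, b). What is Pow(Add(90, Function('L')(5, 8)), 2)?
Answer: 10609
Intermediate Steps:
Pow(Add(90, Function('L')(5, 8)), 2) = Pow(Add(90, Add(5, 8)), 2) = Pow(Add(90, 13), 2) = Pow(103, 2) = 10609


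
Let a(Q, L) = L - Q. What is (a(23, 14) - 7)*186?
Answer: -2976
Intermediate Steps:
(a(23, 14) - 7)*186 = ((14 - 1*23) - 7)*186 = ((14 - 23) - 7)*186 = (-9 - 7)*186 = -16*186 = -2976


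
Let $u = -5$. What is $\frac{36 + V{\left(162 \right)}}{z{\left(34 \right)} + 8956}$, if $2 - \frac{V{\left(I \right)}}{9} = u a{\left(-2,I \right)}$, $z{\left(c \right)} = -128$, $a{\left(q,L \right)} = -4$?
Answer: $- \frac{63}{4414} \approx -0.014273$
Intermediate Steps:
$V{\left(I \right)} = -162$ ($V{\left(I \right)} = 18 - 9 \left(\left(-5\right) \left(-4\right)\right) = 18 - 180 = -162$)
$\frac{36 + V{\left(162 \right)}}{z{\left(34 \right)} + 8956} = \frac{36 - 162}{-128 + 8956} = - \frac{126}{8828} = \left(-126\right) \frac{1}{8828} = - \frac{63}{4414}$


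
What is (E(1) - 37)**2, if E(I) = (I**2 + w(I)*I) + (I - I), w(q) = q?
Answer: 1225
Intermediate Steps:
E(I) = 2*I**2 (E(I) = (I**2 + I*I) + (I - I) = (I**2 + I**2) + 0 = 2*I**2 + 0 = 2*I**2)
(E(1) - 37)**2 = (2*1**2 - 37)**2 = (2*1 - 37)**2 = (2 - 37)**2 = (-35)**2 = 1225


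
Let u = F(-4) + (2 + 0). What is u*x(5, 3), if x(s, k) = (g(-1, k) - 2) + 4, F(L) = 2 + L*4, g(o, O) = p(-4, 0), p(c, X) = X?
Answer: -24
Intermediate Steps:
g(o, O) = 0
F(L) = 2 + 4*L
x(s, k) = 2 (x(s, k) = (0 - 2) + 4 = -2 + 4 = 2)
u = -12 (u = (2 + 4*(-4)) + (2 + 0) = (2 - 16) + 2 = -14 + 2 = -12)
u*x(5, 3) = -12*2 = -24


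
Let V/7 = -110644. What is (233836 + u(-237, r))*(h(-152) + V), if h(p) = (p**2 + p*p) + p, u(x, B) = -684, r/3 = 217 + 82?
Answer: -169840040704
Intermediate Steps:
V = -774508 (V = 7*(-110644) = -774508)
r = 897 (r = 3*(217 + 82) = 3*299 = 897)
h(p) = p + 2*p**2 (h(p) = (p**2 + p**2) + p = 2*p**2 + p = p + 2*p**2)
(233836 + u(-237, r))*(h(-152) + V) = (233836 - 684)*(-152*(1 + 2*(-152)) - 774508) = 233152*(-152*(1 - 304) - 774508) = 233152*(-152*(-303) - 774508) = 233152*(46056 - 774508) = 233152*(-728452) = -169840040704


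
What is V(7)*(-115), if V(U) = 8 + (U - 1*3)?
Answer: -1380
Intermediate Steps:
V(U) = 5 + U (V(U) = 8 + (U - 3) = 8 + (-3 + U) = 5 + U)
V(7)*(-115) = (5 + 7)*(-115) = 12*(-115) = -1380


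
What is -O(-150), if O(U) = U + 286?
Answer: -136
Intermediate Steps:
O(U) = 286 + U
-O(-150) = -(286 - 150) = -1*136 = -136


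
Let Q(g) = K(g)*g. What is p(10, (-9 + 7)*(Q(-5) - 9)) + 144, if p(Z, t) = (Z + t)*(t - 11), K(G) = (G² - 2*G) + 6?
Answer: 182790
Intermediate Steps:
K(G) = 6 + G² - 2*G
Q(g) = g*(6 + g² - 2*g) (Q(g) = (6 + g² - 2*g)*g = g*(6 + g² - 2*g))
p(Z, t) = (-11 + t)*(Z + t) (p(Z, t) = (Z + t)*(-11 + t) = (-11 + t)*(Z + t))
p(10, (-9 + 7)*(Q(-5) - 9)) + 144 = (((-9 + 7)*(-5*(6 + (-5)² - 2*(-5)) - 9))² - 11*10 - 11*(-9 + 7)*(-5*(6 + (-5)² - 2*(-5)) - 9) + 10*((-9 + 7)*(-5*(6 + (-5)² - 2*(-5)) - 9))) + 144 = ((-2*(-5*(6 + 25 + 10) - 9))² - 110 - (-22)*(-5*(6 + 25 + 10) - 9) + 10*(-2*(-5*(6 + 25 + 10) - 9))) + 144 = ((-2*(-5*41 - 9))² - 110 - (-22)*(-5*41 - 9) + 10*(-2*(-5*41 - 9))) + 144 = ((-2*(-205 - 9))² - 110 - (-22)*(-205 - 9) + 10*(-2*(-205 - 9))) + 144 = ((-2*(-214))² - 110 - (-22)*(-214) + 10*(-2*(-214))) + 144 = (428² - 110 - 11*428 + 10*428) + 144 = (183184 - 110 - 4708 + 4280) + 144 = 182646 + 144 = 182790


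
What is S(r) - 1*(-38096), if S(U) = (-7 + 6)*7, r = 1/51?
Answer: 38089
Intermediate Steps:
r = 1/51 ≈ 0.019608
S(U) = -7 (S(U) = -1*7 = -7)
S(r) - 1*(-38096) = -7 - 1*(-38096) = -7 + 38096 = 38089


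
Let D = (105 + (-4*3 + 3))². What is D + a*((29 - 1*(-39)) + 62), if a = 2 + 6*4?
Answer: 12596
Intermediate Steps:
a = 26 (a = 2 + 24 = 26)
D = 9216 (D = (105 + (-12 + 3))² = (105 - 9)² = 96² = 9216)
D + a*((29 - 1*(-39)) + 62) = 9216 + 26*((29 - 1*(-39)) + 62) = 9216 + 26*((29 + 39) + 62) = 9216 + 26*(68 + 62) = 9216 + 26*130 = 9216 + 3380 = 12596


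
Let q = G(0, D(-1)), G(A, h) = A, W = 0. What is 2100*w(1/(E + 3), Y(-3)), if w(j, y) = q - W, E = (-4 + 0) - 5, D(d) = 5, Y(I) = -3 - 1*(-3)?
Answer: 0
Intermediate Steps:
Y(I) = 0 (Y(I) = -3 + 3 = 0)
q = 0
E = -9 (E = -4 - 5 = -9)
w(j, y) = 0 (w(j, y) = 0 - 1*0 = 0 + 0 = 0)
2100*w(1/(E + 3), Y(-3)) = 2100*0 = 0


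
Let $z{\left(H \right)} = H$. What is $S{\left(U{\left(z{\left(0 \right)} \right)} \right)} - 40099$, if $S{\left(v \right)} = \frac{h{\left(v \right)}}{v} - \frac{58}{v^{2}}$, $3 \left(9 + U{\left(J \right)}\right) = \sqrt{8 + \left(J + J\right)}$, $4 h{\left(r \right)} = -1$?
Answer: $- \frac{83381897491}{2079364} - \frac{110589 \sqrt{2}}{1039682} \approx -40100.0$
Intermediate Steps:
$h{\left(r \right)} = - \frac{1}{4}$ ($h{\left(r \right)} = \frac{1}{4} \left(-1\right) = - \frac{1}{4}$)
$U{\left(J \right)} = -9 + \frac{\sqrt{8 + 2 J}}{3}$ ($U{\left(J \right)} = -9 + \frac{\sqrt{8 + \left(J + J\right)}}{3} = -9 + \frac{\sqrt{8 + 2 J}}{3}$)
$S{\left(v \right)} = - \frac{58}{v^{2}} - \frac{1}{4 v}$ ($S{\left(v \right)} = - \frac{1}{4 v} - \frac{58}{v^{2}} = - \frac{58}{v^{2}} - \frac{1}{4 v}$)
$S{\left(U{\left(z{\left(0 \right)} \right)} \right)} - 40099 = \frac{-232 - \left(-9 + \frac{\sqrt{8 + 2 \cdot 0}}{3}\right)}{4 \left(-9 + \frac{\sqrt{8 + 2 \cdot 0}}{3}\right)^{2}} - 40099 = \frac{-232 - \left(-9 + \frac{\sqrt{8 + 0}}{3}\right)}{4 \left(-9 + \frac{\sqrt{8 + 0}}{3}\right)^{2}} - 40099 = \frac{-232 - \left(-9 + \frac{\sqrt{8}}{3}\right)}{4 \left(-9 + \frac{\sqrt{8}}{3}\right)^{2}} - 40099 = \frac{-232 - \left(-9 + \frac{2 \sqrt{2}}{3}\right)}{4 \left(-9 + \frac{2 \sqrt{2}}{3}\right)^{2}} - 40099 = \frac{-232 + \left(9 - \frac{2 \sqrt{2}}{3}\right)}{4 \left(-9 + \frac{2 \sqrt{2}}{3}\right)^{2}} - 40099 = \frac{-223 - \frac{2 \sqrt{2}}{3}}{4 \left(-9 + \frac{2 \sqrt{2}}{3}\right)^{2}} - 40099 = -40099 + \frac{-223 - \frac{2 \sqrt{2}}{3}}{4 \left(-9 + \frac{2 \sqrt{2}}{3}\right)^{2}}$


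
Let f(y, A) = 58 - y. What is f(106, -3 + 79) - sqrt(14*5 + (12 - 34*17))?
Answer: -48 - 4*I*sqrt(31) ≈ -48.0 - 22.271*I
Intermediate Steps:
f(106, -3 + 79) - sqrt(14*5 + (12 - 34*17)) = (58 - 1*106) - sqrt(14*5 + (12 - 34*17)) = (58 - 106) - sqrt(70 + (12 - 578)) = -48 - sqrt(70 - 566) = -48 - sqrt(-496) = -48 - 4*I*sqrt(31)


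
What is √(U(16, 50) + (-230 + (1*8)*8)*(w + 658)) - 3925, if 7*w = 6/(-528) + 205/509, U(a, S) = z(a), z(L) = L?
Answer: -3925 + I*√671095418619241/78386 ≈ -3925.0 + 330.49*I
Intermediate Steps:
U(a, S) = a
w = 17531/313544 (w = (6/(-528) + 205/509)/7 = (6*(-1/528) + 205*(1/509))/7 = (-1/88 + 205/509)/7 = (⅐)*(17531/44792) = 17531/313544 ≈ 0.055912)
√(U(16, 50) + (-230 + (1*8)*8)*(w + 658)) - 3925 = √(16 + (-230 + (1*8)*8)*(17531/313544 + 658)) - 3925 = √(16 + (-230 + 8*8)*(206329483/313544)) - 3925 = √(16 + (-230 + 64)*(206329483/313544)) - 3925 = √(16 - 166*206329483/313544) - 3925 = √(16 - 17125347089/156772) - 3925 = √(-17122838737/156772) - 3925 = I*√671095418619241/78386 - 3925 = -3925 + I*√671095418619241/78386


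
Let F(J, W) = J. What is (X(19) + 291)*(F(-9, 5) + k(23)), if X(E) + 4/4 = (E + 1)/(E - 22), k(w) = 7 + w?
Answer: 5950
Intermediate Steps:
X(E) = -1 + (1 + E)/(-22 + E) (X(E) = -1 + (E + 1)/(E - 22) = -1 + (1 + E)/(-22 + E))
(X(19) + 291)*(F(-9, 5) + k(23)) = (23/(-22 + 19) + 291)*(-9 + (7 + 23)) = (23/(-3) + 291)*(-9 + 30) = (23*(-⅓) + 291)*21 = (-23/3 + 291)*21 = (850/3)*21 = 5950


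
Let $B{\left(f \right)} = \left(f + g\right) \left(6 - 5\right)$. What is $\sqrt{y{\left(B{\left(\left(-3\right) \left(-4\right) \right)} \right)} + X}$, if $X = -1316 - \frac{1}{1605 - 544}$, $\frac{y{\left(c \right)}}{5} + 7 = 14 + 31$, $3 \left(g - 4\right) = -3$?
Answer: $\frac{3 i \sqrt{140840323}}{1061} \approx 33.556 i$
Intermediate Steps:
$g = 3$ ($g = 4 + \frac{1}{3} \left(-3\right) = 4 - 1 = 3$)
$B{\left(f \right)} = 3 + f$ ($B{\left(f \right)} = \left(f + 3\right) \left(6 - 5\right) = \left(3 + f\right) 1 = 3 + f$)
$y{\left(c \right)} = 190$ ($y{\left(c \right)} = -35 + 5 \left(14 + 31\right) = -35 + 5 \cdot 45 = -35 + 225 = 190$)
$X = - \frac{1396277}{1061}$ ($X = -1316 - \frac{1}{1061} = - \frac{1396277}{1061} \approx -1316.0$)
$\sqrt{y{\left(B{\left(\left(-3\right) \left(-4\right) \right)} \right)} + X} = \sqrt{190 - \frac{1396277}{1061}} = \sqrt{- \frac{1194687}{1061}} = \frac{3 i \sqrt{140840323}}{1061}$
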